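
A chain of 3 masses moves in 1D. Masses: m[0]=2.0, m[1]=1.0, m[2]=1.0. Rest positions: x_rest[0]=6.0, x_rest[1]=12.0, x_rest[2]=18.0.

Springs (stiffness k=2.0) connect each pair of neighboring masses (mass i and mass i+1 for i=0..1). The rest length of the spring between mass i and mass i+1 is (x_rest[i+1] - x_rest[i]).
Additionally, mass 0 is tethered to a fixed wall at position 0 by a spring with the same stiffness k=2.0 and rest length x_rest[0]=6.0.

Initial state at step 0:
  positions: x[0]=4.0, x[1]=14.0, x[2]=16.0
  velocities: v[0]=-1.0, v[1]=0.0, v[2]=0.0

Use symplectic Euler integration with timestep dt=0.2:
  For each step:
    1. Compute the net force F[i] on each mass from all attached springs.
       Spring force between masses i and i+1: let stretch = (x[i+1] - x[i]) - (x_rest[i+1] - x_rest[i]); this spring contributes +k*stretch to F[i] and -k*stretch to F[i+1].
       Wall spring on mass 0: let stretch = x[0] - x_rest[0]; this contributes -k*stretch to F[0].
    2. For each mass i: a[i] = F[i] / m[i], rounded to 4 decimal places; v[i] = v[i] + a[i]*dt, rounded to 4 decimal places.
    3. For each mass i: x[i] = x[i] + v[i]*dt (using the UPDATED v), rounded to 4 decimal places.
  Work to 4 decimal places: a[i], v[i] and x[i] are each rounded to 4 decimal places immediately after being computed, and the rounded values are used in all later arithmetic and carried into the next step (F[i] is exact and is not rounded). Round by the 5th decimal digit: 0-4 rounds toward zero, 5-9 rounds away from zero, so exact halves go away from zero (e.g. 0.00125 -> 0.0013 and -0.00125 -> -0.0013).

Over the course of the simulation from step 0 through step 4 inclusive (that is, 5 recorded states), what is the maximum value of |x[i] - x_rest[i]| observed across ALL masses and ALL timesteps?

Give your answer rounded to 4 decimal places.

Step 0: x=[4.0000 14.0000 16.0000] v=[-1.0000 0.0000 0.0000]
Step 1: x=[4.0400 13.3600 16.3200] v=[0.2000 -3.2000 1.6000]
Step 2: x=[4.2912 12.2112 16.8832] v=[1.2560 -5.7440 2.8160]
Step 3: x=[4.6876 10.8026 17.5526] v=[1.9818 -7.0432 3.3472]
Step 4: x=[5.1411 9.4448 18.1620] v=[2.2673 -6.7892 3.0472]
Max displacement = 2.5552

Answer: 2.5552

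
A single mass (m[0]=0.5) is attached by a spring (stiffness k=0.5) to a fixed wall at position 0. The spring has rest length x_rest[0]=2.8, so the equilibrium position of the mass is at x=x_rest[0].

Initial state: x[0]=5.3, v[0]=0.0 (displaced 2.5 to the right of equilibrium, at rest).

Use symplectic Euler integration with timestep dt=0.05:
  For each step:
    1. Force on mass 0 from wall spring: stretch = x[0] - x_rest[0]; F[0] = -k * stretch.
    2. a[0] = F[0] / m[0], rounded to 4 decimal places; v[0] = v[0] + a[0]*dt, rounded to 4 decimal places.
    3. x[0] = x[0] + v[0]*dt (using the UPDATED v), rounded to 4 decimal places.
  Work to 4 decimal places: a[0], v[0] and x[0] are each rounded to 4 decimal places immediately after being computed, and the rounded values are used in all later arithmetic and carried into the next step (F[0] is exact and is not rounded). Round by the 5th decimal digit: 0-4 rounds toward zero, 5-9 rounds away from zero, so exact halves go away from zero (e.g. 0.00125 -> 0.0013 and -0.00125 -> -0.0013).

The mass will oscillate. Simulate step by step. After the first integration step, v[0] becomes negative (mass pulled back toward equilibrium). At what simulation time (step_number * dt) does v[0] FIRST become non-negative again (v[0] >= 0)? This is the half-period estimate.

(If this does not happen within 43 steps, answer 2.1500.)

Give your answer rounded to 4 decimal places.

Answer: 2.1500

Derivation:
Step 0: x=[5.3000] v=[0.0000]
Step 1: x=[5.2938] v=[-0.1250]
Step 2: x=[5.2813] v=[-0.2497]
Step 3: x=[5.2626] v=[-0.3738]
Step 4: x=[5.2378] v=[-0.4969]
Step 5: x=[5.2069] v=[-0.6188]
Step 6: x=[5.1699] v=[-0.7391]
Step 7: x=[5.1270] v=[-0.8576]
Step 8: x=[5.0783] v=[-0.9740]
Step 9: x=[5.0239] v=[-1.0879]
Step 10: x=[4.9639] v=[-1.1991]
Step 11: x=[4.8985] v=[-1.3073]
Step 12: x=[4.8279] v=[-1.4122]
Step 13: x=[4.7522] v=[-1.5136]
Step 14: x=[4.6716] v=[-1.6112]
Step 15: x=[4.5864] v=[-1.7048]
Step 16: x=[4.4967] v=[-1.7941]
Step 17: x=[4.4028] v=[-1.8789]
Step 18: x=[4.3049] v=[-1.9590]
Step 19: x=[4.2032] v=[-2.0342]
Step 20: x=[4.0980] v=[-2.1044]
Step 21: x=[3.9895] v=[-2.1693]
Step 22: x=[3.8781] v=[-2.2288]
Step 23: x=[3.7640] v=[-2.2827]
Step 24: x=[3.6475] v=[-2.3309]
Step 25: x=[3.5288] v=[-2.3733]
Step 26: x=[3.4083] v=[-2.4097]
Step 27: x=[3.2863] v=[-2.4401]
Step 28: x=[3.1631] v=[-2.4644]
Step 29: x=[3.0390] v=[-2.4826]
Step 30: x=[2.9143] v=[-2.4946]
Step 31: x=[2.7893] v=[-2.5003]
Step 32: x=[2.6643] v=[-2.4998]
Step 33: x=[2.5397] v=[-2.4930]
Step 34: x=[2.4157] v=[-2.4800]
Step 35: x=[2.2927] v=[-2.4608]
Step 36: x=[2.1709] v=[-2.4354]
Step 37: x=[2.0507] v=[-2.4039]
Step 38: x=[1.9324] v=[-2.3664]
Step 39: x=[1.8163] v=[-2.3230]
Step 40: x=[1.7026] v=[-2.2738]
Step 41: x=[1.5917] v=[-2.2189]
Step 42: x=[1.4838] v=[-2.1585]
Step 43: x=[1.3792] v=[-2.0927]
v[0] did not become non-negative within 43 steps; using fallback time=2.1500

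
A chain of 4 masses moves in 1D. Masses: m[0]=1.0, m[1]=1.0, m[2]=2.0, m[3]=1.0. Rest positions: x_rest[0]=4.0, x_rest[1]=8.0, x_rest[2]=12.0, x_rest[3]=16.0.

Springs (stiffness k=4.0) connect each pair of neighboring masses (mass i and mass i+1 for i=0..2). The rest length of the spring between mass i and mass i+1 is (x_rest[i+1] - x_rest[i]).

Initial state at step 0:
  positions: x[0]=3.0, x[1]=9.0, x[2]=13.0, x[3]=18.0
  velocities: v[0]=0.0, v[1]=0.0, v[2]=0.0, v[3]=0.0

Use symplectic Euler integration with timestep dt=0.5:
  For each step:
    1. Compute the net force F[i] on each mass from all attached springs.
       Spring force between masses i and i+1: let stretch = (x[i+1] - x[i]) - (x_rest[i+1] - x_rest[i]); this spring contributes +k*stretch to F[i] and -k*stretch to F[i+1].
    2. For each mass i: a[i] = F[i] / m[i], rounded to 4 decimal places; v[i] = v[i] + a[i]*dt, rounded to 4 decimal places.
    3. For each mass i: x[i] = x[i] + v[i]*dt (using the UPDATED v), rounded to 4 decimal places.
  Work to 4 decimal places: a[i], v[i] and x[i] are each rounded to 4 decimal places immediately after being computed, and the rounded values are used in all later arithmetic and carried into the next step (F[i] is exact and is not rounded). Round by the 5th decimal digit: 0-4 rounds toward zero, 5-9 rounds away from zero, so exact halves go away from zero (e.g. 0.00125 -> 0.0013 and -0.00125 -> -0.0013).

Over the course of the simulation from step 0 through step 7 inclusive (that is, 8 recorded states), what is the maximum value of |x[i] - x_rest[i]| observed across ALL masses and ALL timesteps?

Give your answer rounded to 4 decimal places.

Answer: 3.0000

Derivation:
Step 0: x=[3.0000 9.0000 13.0000 18.0000] v=[0.0000 0.0000 0.0000 0.0000]
Step 1: x=[5.0000 7.0000 13.5000 17.0000] v=[4.0000 -4.0000 1.0000 -2.0000]
Step 2: x=[5.0000 9.5000 12.5000 16.5000] v=[0.0000 5.0000 -2.0000 -1.0000]
Step 3: x=[5.5000 10.5000 12.0000 16.0000] v=[1.0000 2.0000 -1.0000 -1.0000]
Step 4: x=[7.0000 8.0000 12.7500 15.5000] v=[3.0000 -5.0000 1.5000 -1.0000]
Step 5: x=[5.5000 9.2500 12.5000 16.2500] v=[-3.0000 2.5000 -0.5000 1.5000]
Step 6: x=[3.7500 10.0000 12.5000 17.2500] v=[-3.5000 1.5000 0.0000 2.0000]
Step 7: x=[4.2500 7.0000 13.6250 17.5000] v=[1.0000 -6.0000 2.2500 0.5000]
Max displacement = 3.0000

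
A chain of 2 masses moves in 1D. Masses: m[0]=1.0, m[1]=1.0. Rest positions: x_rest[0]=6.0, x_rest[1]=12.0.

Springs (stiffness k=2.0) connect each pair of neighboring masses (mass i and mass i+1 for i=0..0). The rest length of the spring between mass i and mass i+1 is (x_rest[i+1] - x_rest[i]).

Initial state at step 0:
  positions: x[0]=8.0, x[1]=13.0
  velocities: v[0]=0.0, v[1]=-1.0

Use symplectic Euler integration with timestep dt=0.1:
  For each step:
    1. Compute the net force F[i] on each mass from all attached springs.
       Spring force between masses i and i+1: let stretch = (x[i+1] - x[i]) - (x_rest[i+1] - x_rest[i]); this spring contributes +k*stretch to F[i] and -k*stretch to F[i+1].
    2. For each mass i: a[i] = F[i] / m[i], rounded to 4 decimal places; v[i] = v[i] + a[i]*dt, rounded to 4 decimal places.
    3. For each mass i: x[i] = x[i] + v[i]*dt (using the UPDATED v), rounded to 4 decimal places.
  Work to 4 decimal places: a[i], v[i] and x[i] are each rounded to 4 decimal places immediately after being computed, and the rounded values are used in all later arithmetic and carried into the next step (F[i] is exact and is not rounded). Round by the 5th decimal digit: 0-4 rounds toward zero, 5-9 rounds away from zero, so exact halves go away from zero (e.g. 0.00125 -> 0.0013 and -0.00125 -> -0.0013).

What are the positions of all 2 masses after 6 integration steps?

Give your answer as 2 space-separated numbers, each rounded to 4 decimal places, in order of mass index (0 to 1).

Step 0: x=[8.0000 13.0000] v=[0.0000 -1.0000]
Step 1: x=[7.9800 12.9200] v=[-0.2000 -0.8000]
Step 2: x=[7.9388 12.8612] v=[-0.4120 -0.5880]
Step 3: x=[7.8761 12.8240] v=[-0.6275 -0.3725]
Step 4: x=[7.7923 12.8078] v=[-0.8379 -0.1621]
Step 5: x=[7.6888 12.8113] v=[-1.0348 0.0348]
Step 6: x=[7.5678 12.8323] v=[-1.2103 0.2103]

Answer: 7.5678 12.8323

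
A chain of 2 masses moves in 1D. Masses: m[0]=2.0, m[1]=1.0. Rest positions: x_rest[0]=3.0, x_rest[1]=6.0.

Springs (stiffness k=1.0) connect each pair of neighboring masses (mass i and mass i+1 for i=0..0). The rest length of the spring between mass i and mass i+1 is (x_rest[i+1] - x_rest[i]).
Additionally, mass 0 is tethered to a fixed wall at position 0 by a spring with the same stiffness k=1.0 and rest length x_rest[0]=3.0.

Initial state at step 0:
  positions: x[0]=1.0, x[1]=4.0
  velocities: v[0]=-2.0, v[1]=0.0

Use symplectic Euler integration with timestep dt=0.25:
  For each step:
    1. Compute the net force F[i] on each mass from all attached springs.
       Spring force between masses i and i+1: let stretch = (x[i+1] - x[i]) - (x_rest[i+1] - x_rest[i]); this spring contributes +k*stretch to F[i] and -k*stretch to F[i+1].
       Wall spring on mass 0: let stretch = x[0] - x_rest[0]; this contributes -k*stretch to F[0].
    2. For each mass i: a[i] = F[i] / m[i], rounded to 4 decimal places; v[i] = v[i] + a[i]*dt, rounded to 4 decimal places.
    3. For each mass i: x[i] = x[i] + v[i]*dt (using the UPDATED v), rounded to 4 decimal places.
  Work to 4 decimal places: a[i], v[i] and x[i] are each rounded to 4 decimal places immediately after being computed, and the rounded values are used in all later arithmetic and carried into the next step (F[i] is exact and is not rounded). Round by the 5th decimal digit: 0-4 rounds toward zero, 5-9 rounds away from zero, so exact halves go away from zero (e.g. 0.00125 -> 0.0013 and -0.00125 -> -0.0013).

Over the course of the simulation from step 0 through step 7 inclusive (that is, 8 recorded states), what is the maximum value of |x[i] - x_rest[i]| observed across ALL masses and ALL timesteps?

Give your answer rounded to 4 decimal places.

Answer: 3.1358

Derivation:
Step 0: x=[1.0000 4.0000] v=[-2.0000 0.0000]
Step 1: x=[0.5625 4.0000] v=[-1.7500 0.0000]
Step 2: x=[0.2149 3.9727] v=[-1.3906 -0.1094]
Step 3: x=[-0.0220 3.8980] v=[-0.9477 -0.2989]
Step 4: x=[-0.1358 3.7658] v=[-0.4550 -0.5289]
Step 5: x=[-0.1234 3.5772] v=[0.0497 -0.7543]
Step 6: x=[0.0085 3.3448] v=[0.5277 -0.9295]
Step 7: x=[0.2444 3.0914] v=[0.9437 -1.0136]
Max displacement = 3.1358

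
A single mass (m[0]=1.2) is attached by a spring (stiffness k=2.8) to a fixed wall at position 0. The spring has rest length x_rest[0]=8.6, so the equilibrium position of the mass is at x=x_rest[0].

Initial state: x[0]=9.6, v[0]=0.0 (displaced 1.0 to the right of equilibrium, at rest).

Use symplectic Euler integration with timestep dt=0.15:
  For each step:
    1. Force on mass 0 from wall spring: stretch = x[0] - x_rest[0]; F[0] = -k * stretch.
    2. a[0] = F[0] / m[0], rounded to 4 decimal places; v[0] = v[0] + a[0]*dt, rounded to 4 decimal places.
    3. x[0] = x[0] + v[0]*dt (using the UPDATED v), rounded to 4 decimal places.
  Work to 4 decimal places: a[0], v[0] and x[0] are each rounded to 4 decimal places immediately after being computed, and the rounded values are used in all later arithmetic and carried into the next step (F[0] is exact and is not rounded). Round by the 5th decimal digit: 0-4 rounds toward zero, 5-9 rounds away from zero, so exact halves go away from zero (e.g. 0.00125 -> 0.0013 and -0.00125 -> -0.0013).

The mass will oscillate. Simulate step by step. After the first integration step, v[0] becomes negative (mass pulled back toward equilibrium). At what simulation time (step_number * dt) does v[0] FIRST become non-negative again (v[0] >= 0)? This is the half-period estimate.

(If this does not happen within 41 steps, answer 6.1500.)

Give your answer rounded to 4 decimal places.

Answer: 2.1000

Derivation:
Step 0: x=[9.6000] v=[0.0000]
Step 1: x=[9.5475] v=[-0.3500]
Step 2: x=[9.4453] v=[-0.6816]
Step 3: x=[9.2987] v=[-0.9775]
Step 4: x=[9.1154] v=[-1.2220]
Step 5: x=[8.9050] v=[-1.4024]
Step 6: x=[8.6786] v=[-1.5092]
Step 7: x=[8.4481] v=[-1.5367]
Step 8: x=[8.2256] v=[-1.4835]
Step 9: x=[8.0227] v=[-1.3525]
Step 10: x=[7.8501] v=[-1.1505]
Step 11: x=[7.7169] v=[-0.8880]
Step 12: x=[7.6301] v=[-0.5789]
Step 13: x=[7.5942] v=[-0.2394]
Step 14: x=[7.6111] v=[0.1126]
First v>=0 after going negative at step 14, time=2.1000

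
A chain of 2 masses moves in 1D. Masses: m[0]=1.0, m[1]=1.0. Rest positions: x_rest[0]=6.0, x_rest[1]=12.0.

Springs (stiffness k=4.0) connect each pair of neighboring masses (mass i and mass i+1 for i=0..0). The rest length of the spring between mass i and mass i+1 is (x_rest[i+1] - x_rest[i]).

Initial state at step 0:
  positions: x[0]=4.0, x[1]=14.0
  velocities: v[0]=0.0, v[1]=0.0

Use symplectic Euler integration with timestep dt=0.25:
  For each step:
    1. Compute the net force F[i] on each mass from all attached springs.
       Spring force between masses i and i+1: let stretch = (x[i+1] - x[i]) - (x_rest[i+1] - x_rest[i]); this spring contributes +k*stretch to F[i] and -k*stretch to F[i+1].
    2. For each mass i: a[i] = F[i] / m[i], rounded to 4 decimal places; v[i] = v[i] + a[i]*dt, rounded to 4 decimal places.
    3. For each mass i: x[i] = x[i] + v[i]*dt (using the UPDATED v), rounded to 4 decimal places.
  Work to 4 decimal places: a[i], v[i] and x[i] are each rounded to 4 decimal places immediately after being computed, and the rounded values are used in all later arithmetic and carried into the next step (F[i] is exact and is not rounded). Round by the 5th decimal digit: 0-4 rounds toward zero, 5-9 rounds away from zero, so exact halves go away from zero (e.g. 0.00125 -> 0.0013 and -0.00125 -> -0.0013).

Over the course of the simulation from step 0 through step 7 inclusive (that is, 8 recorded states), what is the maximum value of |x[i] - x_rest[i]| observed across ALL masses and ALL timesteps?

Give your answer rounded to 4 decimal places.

Answer: 2.1250

Derivation:
Step 0: x=[4.0000 14.0000] v=[0.0000 0.0000]
Step 1: x=[5.0000 13.0000] v=[4.0000 -4.0000]
Step 2: x=[6.5000 11.5000] v=[6.0000 -6.0000]
Step 3: x=[7.7500 10.2500] v=[5.0000 -5.0000]
Step 4: x=[8.1250 9.8750] v=[1.5000 -1.5000]
Step 5: x=[7.4375 10.5625] v=[-2.7500 2.7500]
Step 6: x=[6.0313 11.9688] v=[-5.6250 5.6250]
Step 7: x=[4.6094 13.3907] v=[-5.6875 5.6875]
Max displacement = 2.1250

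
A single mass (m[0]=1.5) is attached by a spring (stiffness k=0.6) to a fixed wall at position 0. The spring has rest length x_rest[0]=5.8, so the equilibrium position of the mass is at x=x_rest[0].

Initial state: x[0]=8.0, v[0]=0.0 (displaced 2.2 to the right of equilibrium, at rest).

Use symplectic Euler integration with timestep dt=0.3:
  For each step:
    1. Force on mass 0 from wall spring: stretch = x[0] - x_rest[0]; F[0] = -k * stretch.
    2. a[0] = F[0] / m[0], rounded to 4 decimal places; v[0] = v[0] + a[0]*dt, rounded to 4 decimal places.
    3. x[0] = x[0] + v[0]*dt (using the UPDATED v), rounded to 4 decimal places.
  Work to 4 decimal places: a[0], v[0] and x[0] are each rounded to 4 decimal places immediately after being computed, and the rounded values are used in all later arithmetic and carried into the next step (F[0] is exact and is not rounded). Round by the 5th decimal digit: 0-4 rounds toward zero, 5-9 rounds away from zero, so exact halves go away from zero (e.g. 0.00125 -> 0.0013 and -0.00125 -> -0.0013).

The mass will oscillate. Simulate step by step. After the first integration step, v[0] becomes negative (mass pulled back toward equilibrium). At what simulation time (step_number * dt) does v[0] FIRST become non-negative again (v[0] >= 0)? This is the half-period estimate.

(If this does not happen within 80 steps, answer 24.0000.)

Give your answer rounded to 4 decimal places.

Step 0: x=[8.0000] v=[0.0000]
Step 1: x=[7.9208] v=[-0.2640]
Step 2: x=[7.7653] v=[-0.5185]
Step 3: x=[7.5390] v=[-0.7543]
Step 4: x=[7.2501] v=[-0.9630]
Step 5: x=[6.9090] v=[-1.1370]
Step 6: x=[6.5280] v=[-1.2701]
Step 7: x=[6.1208] v=[-1.3575]
Step 8: x=[5.7020] v=[-1.3960]
Step 9: x=[5.2867] v=[-1.3842]
Step 10: x=[4.8899] v=[-1.3226]
Step 11: x=[4.5259] v=[-1.2134]
Step 12: x=[4.2078] v=[-1.0605]
Step 13: x=[3.9470] v=[-0.8694]
Step 14: x=[3.7529] v=[-0.6470]
Step 15: x=[3.6325] v=[-0.4014]
Step 16: x=[3.5901] v=[-0.1413]
Step 17: x=[3.6273] v=[0.1239]
First v>=0 after going negative at step 17, time=5.1000

Answer: 5.1000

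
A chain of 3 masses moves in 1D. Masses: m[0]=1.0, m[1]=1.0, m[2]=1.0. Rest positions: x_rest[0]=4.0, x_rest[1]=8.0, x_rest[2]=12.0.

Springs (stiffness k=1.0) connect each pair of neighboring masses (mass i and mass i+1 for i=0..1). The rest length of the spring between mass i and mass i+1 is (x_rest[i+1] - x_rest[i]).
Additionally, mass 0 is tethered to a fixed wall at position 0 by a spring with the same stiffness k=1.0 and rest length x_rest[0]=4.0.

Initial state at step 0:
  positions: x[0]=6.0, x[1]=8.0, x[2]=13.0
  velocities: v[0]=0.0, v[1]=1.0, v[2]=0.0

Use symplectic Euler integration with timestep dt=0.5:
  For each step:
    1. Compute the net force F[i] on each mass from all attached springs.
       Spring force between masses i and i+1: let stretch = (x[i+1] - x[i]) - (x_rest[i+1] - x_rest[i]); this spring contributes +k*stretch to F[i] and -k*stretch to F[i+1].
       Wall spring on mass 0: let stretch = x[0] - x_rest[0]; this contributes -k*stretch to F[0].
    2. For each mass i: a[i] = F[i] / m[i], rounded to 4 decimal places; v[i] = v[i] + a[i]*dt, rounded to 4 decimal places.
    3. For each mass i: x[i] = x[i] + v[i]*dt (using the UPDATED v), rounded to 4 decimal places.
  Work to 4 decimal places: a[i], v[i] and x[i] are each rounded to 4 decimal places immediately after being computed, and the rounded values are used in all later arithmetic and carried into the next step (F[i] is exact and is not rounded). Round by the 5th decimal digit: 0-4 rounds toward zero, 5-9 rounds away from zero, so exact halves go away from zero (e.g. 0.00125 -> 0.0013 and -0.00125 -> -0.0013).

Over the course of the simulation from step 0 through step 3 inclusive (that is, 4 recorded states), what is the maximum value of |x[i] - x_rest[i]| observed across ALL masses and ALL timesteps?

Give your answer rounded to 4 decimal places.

Answer: 2.3282

Derivation:
Step 0: x=[6.0000 8.0000 13.0000] v=[0.0000 1.0000 0.0000]
Step 1: x=[5.0000 9.2500 12.7500] v=[-2.0000 2.5000 -0.5000]
Step 2: x=[3.8125 10.3125 12.6250] v=[-2.3750 2.1250 -0.2500]
Step 3: x=[3.2969 10.3282 12.9219] v=[-1.0313 0.0313 0.5938]
Max displacement = 2.3282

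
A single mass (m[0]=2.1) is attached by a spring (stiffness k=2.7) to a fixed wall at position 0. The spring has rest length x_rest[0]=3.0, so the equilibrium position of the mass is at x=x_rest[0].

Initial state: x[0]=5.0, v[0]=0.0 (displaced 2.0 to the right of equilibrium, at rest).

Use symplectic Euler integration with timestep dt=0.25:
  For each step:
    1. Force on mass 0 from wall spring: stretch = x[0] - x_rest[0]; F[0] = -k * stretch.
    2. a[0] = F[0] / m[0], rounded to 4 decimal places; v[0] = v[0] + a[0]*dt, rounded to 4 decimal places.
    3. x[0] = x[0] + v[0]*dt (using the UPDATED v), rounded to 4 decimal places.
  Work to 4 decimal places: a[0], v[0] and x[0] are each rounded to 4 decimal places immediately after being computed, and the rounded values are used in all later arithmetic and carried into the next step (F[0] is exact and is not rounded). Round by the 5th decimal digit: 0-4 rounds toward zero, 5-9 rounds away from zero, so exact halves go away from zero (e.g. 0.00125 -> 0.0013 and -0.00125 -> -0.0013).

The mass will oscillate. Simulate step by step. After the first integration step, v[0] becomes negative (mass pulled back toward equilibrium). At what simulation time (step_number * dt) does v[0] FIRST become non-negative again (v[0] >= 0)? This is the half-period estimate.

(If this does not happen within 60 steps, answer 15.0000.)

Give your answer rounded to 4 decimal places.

Answer: 3.0000

Derivation:
Step 0: x=[5.0000] v=[0.0000]
Step 1: x=[4.8393] v=[-0.6429]
Step 2: x=[4.5308] v=[-1.2341]
Step 3: x=[4.0993] v=[-1.7262]
Step 4: x=[3.5794] v=[-2.0796]
Step 5: x=[3.0130] v=[-2.2658]
Step 6: x=[2.4455] v=[-2.2700]
Step 7: x=[1.9226] v=[-2.0918]
Step 8: x=[1.4862] v=[-1.7455]
Step 9: x=[1.1715] v=[-1.2589]
Step 10: x=[1.0037] v=[-0.6712]
Step 11: x=[0.9963] v=[-0.0295]
Step 12: x=[1.1500] v=[0.6146]
First v>=0 after going negative at step 12, time=3.0000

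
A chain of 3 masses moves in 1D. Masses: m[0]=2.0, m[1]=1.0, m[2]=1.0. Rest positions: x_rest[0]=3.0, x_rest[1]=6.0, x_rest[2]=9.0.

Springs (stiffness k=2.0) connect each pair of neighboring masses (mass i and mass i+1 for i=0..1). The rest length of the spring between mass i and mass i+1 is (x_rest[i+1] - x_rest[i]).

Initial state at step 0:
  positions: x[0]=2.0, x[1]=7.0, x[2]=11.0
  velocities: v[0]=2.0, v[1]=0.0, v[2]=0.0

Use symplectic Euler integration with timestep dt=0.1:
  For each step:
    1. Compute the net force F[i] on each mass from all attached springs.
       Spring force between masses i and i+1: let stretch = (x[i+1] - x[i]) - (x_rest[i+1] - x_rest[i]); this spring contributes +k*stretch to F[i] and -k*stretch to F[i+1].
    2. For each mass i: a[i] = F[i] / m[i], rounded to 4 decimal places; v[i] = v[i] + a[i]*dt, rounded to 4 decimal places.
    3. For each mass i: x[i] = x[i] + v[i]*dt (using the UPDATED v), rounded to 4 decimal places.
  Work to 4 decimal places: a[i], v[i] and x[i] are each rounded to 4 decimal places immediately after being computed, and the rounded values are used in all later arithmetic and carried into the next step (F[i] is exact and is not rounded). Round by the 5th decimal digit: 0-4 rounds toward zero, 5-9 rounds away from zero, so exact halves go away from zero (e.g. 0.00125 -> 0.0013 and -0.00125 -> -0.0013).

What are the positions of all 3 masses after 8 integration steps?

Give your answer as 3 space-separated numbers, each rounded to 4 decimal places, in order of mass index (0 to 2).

Step 0: x=[2.0000 7.0000 11.0000] v=[2.0000 0.0000 0.0000]
Step 1: x=[2.2200 6.9800 10.9800] v=[2.2000 -0.2000 -0.2000]
Step 2: x=[2.4576 6.9448 10.9400] v=[2.3760 -0.3520 -0.4000]
Step 3: x=[2.7101 6.8998 10.8801] v=[2.5247 -0.4504 -0.5990]
Step 4: x=[2.9745 6.8506 10.8006] v=[2.6437 -0.4923 -0.7951]
Step 5: x=[3.2476 6.8029 10.7021] v=[2.7313 -0.4775 -0.9851]
Step 6: x=[3.5263 6.7620 10.5856] v=[2.7868 -0.4087 -1.1649]
Step 7: x=[3.8073 6.7329 10.4526] v=[2.8104 -0.2911 -1.3296]
Step 8: x=[4.0876 6.7197 10.3053] v=[2.8030 -0.1323 -1.4735]

Answer: 4.0876 6.7197 10.3053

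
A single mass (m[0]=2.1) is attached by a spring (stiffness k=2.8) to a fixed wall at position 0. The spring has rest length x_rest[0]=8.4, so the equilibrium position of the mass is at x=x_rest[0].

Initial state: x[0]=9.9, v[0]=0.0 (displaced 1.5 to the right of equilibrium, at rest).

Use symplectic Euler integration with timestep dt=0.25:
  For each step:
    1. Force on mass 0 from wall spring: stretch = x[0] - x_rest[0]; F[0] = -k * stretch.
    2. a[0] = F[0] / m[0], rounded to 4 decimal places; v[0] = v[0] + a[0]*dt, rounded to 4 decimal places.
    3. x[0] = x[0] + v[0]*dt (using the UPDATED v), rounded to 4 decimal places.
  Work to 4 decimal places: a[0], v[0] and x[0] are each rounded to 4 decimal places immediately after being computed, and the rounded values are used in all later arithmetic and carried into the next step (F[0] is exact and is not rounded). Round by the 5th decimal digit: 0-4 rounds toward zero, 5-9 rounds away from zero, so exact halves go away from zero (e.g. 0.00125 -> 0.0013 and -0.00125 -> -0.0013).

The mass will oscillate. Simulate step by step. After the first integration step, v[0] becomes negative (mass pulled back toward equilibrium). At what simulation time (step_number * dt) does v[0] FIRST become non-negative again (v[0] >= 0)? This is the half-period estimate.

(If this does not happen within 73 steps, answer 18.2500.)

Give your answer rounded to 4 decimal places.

Answer: 2.7500

Derivation:
Step 0: x=[9.9000] v=[0.0000]
Step 1: x=[9.7750] v=[-0.5000]
Step 2: x=[9.5354] v=[-0.9583]
Step 3: x=[9.2012] v=[-1.3368]
Step 4: x=[8.8002] v=[-1.6039]
Step 5: x=[8.3659] v=[-1.7373]
Step 6: x=[7.9344] v=[-1.7259]
Step 7: x=[7.5417] v=[-1.5707]
Step 8: x=[7.2206] v=[-1.2846]
Step 9: x=[6.9977] v=[-0.8915]
Step 10: x=[6.8917] v=[-0.4241]
Step 11: x=[6.9114] v=[0.0787]
First v>=0 after going negative at step 11, time=2.7500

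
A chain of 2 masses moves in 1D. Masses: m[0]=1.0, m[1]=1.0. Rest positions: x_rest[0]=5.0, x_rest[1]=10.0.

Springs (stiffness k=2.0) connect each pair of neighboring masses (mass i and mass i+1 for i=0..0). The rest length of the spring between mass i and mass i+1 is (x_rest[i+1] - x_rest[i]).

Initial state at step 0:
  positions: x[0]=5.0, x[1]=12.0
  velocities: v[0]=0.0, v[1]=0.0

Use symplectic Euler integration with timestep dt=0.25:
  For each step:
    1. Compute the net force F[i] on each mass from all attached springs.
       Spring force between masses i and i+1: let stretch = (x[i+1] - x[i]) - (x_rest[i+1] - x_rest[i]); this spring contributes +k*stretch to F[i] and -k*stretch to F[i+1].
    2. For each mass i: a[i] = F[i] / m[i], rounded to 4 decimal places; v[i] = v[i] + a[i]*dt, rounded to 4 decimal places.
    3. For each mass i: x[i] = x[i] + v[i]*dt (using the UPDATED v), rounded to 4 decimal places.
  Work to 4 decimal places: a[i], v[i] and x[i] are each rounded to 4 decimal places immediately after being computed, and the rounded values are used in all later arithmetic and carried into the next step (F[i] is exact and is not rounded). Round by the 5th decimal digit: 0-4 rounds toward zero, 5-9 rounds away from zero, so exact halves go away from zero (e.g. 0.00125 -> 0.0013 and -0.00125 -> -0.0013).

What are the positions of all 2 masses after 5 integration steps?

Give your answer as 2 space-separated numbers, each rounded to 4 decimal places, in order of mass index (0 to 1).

Answer: 6.9659 10.0342

Derivation:
Step 0: x=[5.0000 12.0000] v=[0.0000 0.0000]
Step 1: x=[5.2500 11.7500] v=[1.0000 -1.0000]
Step 2: x=[5.6875 11.3125] v=[1.7500 -1.7500]
Step 3: x=[6.2031 10.7969] v=[2.0625 -2.0625]
Step 4: x=[6.6680 10.3321] v=[1.8594 -1.8594]
Step 5: x=[6.9659 10.0342] v=[1.1915 -1.1915]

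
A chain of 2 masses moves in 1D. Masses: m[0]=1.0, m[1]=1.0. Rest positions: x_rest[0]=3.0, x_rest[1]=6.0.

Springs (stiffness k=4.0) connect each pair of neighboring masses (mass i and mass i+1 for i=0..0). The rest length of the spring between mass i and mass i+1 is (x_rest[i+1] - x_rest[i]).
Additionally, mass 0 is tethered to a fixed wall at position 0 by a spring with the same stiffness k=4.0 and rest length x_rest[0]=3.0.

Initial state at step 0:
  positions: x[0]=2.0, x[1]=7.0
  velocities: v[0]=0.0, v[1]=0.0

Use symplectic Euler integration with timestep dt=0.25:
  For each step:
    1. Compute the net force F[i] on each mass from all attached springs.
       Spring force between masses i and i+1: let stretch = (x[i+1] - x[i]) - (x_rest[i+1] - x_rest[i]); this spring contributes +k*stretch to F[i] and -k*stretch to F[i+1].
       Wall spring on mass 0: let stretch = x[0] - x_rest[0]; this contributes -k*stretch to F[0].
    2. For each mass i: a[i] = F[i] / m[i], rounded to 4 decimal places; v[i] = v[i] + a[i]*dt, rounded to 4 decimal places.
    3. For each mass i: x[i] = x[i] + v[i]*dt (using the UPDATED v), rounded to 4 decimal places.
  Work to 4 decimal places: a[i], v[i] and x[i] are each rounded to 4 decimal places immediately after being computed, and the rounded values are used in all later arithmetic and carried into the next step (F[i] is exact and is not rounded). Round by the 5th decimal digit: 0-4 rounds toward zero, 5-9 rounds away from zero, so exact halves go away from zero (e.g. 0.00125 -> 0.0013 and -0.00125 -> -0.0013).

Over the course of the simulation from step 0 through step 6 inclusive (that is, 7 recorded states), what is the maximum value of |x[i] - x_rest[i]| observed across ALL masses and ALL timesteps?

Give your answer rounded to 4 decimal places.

Step 0: x=[2.0000 7.0000] v=[0.0000 0.0000]
Step 1: x=[2.7500 6.5000] v=[3.0000 -2.0000]
Step 2: x=[3.7500 5.8125] v=[4.0000 -2.7500]
Step 3: x=[4.3281 5.3594] v=[2.3125 -1.8125]
Step 4: x=[4.0820 5.3985] v=[-0.9843 0.1562]
Step 5: x=[3.1446 5.8584] v=[-3.7498 1.8397]
Step 6: x=[2.0995 6.3899] v=[-4.1806 2.1259]
Max displacement = 1.3281

Answer: 1.3281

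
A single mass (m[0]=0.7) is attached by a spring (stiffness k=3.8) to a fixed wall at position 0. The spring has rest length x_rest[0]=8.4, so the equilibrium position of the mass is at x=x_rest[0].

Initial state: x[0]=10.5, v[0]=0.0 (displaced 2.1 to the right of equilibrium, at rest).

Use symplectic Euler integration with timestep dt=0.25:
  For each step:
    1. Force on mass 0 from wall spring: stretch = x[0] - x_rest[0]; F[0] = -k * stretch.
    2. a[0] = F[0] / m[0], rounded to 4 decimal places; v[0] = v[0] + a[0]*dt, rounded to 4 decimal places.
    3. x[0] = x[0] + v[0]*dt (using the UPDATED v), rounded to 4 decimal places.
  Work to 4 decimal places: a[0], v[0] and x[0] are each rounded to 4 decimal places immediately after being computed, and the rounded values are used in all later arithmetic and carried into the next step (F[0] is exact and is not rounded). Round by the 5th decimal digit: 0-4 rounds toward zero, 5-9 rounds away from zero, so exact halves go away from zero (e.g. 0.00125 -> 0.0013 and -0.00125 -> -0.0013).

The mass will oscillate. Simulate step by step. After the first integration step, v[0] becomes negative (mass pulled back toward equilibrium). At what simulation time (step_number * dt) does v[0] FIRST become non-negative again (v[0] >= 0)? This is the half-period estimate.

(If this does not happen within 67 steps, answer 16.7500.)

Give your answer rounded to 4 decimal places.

Step 0: x=[10.5000] v=[0.0000]
Step 1: x=[9.7875] v=[-2.8500]
Step 2: x=[8.6043] v=[-4.7330]
Step 3: x=[7.3517] v=[-5.0103]
Step 4: x=[6.4548] v=[-3.5876]
Step 5: x=[6.2179] v=[-0.9477]
Step 6: x=[6.7213] v=[2.0137]
First v>=0 after going negative at step 6, time=1.5000

Answer: 1.5000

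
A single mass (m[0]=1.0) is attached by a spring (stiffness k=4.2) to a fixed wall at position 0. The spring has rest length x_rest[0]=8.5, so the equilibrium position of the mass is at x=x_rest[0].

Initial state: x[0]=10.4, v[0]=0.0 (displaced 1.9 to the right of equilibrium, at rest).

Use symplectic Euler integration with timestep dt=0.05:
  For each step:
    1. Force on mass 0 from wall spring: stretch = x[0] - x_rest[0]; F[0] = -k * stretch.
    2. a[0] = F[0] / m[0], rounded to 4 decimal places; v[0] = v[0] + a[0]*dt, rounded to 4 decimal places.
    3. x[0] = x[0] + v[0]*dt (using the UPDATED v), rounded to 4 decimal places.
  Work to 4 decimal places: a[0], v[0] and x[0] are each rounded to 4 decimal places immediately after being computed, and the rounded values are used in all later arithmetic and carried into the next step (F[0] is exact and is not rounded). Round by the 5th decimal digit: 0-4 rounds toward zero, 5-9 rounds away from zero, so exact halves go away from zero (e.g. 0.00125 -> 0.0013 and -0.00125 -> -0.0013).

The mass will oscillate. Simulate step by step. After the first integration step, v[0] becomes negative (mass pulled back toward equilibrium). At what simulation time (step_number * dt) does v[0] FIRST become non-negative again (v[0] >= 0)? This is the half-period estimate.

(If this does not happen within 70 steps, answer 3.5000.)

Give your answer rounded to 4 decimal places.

Step 0: x=[10.4000] v=[0.0000]
Step 1: x=[10.3801] v=[-0.3990]
Step 2: x=[10.3404] v=[-0.7938]
Step 3: x=[10.2814] v=[-1.1803]
Step 4: x=[10.2037] v=[-1.5544]
Step 5: x=[10.1081] v=[-1.9122]
Step 6: x=[9.9956] v=[-2.2499]
Step 7: x=[9.8674] v=[-2.5640]
Step 8: x=[9.7248] v=[-2.8512]
Step 9: x=[9.5694] v=[-3.1084]
Step 10: x=[9.4028] v=[-3.3330]
Step 11: x=[9.2267] v=[-3.5226]
Step 12: x=[9.0429] v=[-3.6752]
Step 13: x=[8.8534] v=[-3.7892]
Step 14: x=[8.6602] v=[-3.8634]
Step 15: x=[8.4654] v=[-3.8970]
Step 16: x=[8.2709] v=[-3.8897]
Step 17: x=[8.0788] v=[-3.8416]
Step 18: x=[7.8911] v=[-3.7532]
Step 19: x=[7.7098] v=[-3.6253]
Step 20: x=[7.5368] v=[-3.4594]
Step 21: x=[7.3739] v=[-3.2571]
Step 22: x=[7.2229] v=[-3.0206]
Step 23: x=[7.0853] v=[-2.7524]
Step 24: x=[6.9625] v=[-2.4553]
Step 25: x=[6.8559] v=[-2.1324]
Step 26: x=[6.7665] v=[-1.7871]
Step 27: x=[6.6953] v=[-1.4231]
Step 28: x=[6.6431] v=[-1.0441]
Step 29: x=[6.6104] v=[-0.6542]
Step 30: x=[6.5975] v=[-0.2574]
Step 31: x=[6.6046] v=[0.1421]
First v>=0 after going negative at step 31, time=1.5500

Answer: 1.5500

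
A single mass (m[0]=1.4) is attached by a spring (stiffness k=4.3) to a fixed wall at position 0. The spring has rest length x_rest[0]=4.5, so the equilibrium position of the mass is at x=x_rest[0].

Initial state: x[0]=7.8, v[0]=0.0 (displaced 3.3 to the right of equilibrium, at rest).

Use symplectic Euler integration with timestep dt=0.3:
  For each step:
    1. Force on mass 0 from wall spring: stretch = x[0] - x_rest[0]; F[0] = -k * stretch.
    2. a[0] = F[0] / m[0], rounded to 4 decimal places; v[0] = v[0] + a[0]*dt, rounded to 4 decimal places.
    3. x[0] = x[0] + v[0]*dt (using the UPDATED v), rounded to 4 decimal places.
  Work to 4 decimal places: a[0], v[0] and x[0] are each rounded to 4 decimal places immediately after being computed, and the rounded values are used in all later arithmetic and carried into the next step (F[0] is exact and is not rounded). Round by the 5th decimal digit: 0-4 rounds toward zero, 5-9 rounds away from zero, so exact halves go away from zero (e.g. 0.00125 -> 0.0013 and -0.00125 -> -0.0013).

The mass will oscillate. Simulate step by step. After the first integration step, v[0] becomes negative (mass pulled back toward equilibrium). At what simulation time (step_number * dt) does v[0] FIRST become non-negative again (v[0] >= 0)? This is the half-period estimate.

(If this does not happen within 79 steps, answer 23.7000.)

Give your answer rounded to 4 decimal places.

Step 0: x=[7.8000] v=[0.0000]
Step 1: x=[6.8878] v=[-3.0407]
Step 2: x=[5.3155] v=[-5.2409]
Step 3: x=[3.5178] v=[-5.9923]
Step 4: x=[1.9916] v=[-5.0873]
Step 5: x=[1.1588] v=[-2.7760]
Step 6: x=[1.2496] v=[0.3027]
First v>=0 after going negative at step 6, time=1.8000

Answer: 1.8000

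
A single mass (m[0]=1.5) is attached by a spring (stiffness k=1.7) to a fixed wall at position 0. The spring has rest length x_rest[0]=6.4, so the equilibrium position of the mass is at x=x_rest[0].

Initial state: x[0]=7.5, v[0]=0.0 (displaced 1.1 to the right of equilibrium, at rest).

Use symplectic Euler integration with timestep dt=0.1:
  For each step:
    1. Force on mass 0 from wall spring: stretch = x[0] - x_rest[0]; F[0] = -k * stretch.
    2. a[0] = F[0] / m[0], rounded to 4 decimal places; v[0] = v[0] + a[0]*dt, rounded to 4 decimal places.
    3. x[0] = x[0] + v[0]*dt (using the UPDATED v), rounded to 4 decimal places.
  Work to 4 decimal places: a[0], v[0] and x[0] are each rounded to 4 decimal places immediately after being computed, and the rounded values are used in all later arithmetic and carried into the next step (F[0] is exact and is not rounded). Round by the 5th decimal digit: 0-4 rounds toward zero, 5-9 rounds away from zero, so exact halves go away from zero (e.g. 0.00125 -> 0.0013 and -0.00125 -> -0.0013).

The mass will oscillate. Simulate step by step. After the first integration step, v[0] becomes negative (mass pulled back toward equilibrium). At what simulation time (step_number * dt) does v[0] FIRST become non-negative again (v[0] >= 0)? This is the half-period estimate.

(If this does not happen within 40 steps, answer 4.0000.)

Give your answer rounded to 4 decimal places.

Step 0: x=[7.5000] v=[0.0000]
Step 1: x=[7.4875] v=[-0.1247]
Step 2: x=[7.4627] v=[-0.2480]
Step 3: x=[7.4259] v=[-0.3684]
Step 4: x=[7.3774] v=[-0.4847]
Step 5: x=[7.3179] v=[-0.5955]
Step 6: x=[7.2480] v=[-0.6995]
Step 7: x=[7.1684] v=[-0.7956]
Step 8: x=[7.0801] v=[-0.8827]
Step 9: x=[6.9841] v=[-0.9598]
Step 10: x=[6.8815] v=[-1.0260]
Step 11: x=[6.7734] v=[-1.0806]
Step 12: x=[6.6611] v=[-1.1229]
Step 13: x=[6.5459] v=[-1.1525]
Step 14: x=[6.4290] v=[-1.1690]
Step 15: x=[6.3118] v=[-1.1723]
Step 16: x=[6.1956] v=[-1.1623]
Step 17: x=[6.0817] v=[-1.1391]
Step 18: x=[5.9714] v=[-1.1030]
Step 19: x=[5.8660] v=[-1.0544]
Step 20: x=[5.7666] v=[-0.9939]
Step 21: x=[5.6744] v=[-0.9221]
Step 22: x=[5.5904] v=[-0.8399]
Step 23: x=[5.5156] v=[-0.7482]
Step 24: x=[5.4508] v=[-0.6480]
Step 25: x=[5.3968] v=[-0.5404]
Step 26: x=[5.3541] v=[-0.4267]
Step 27: x=[5.3233] v=[-0.3082]
Step 28: x=[5.3047] v=[-0.1862]
Step 29: x=[5.2985] v=[-0.0621]
Step 30: x=[5.3048] v=[0.0627]
First v>=0 after going negative at step 30, time=3.0000

Answer: 3.0000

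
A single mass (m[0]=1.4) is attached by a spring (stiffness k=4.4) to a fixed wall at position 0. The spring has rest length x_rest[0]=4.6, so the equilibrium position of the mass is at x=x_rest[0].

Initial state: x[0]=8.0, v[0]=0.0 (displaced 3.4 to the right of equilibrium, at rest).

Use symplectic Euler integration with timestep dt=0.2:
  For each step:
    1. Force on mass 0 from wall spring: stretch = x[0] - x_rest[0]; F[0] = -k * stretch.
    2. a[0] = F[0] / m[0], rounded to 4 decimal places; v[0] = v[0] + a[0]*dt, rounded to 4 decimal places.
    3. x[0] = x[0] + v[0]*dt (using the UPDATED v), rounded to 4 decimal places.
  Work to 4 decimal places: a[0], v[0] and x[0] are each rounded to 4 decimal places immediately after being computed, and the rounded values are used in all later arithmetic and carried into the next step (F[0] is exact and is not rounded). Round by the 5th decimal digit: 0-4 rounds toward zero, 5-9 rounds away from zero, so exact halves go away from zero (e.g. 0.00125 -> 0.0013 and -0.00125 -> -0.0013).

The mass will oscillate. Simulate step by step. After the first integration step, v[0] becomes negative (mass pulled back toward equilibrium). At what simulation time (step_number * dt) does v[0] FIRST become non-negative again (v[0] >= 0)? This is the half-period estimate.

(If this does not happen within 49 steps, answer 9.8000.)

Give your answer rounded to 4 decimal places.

Step 0: x=[8.0000] v=[0.0000]
Step 1: x=[7.5726] v=[-2.1371]
Step 2: x=[6.7715] v=[-4.0056]
Step 3: x=[5.6974] v=[-5.3705]
Step 4: x=[4.4853] v=[-6.0603]
Step 5: x=[3.2877] v=[-5.9882]
Step 6: x=[2.2550] v=[-5.1633]
Step 7: x=[1.5171] v=[-3.6893]
Step 8: x=[1.1668] v=[-1.7515]
Step 9: x=[1.2481] v=[0.4065]
First v>=0 after going negative at step 9, time=1.8000

Answer: 1.8000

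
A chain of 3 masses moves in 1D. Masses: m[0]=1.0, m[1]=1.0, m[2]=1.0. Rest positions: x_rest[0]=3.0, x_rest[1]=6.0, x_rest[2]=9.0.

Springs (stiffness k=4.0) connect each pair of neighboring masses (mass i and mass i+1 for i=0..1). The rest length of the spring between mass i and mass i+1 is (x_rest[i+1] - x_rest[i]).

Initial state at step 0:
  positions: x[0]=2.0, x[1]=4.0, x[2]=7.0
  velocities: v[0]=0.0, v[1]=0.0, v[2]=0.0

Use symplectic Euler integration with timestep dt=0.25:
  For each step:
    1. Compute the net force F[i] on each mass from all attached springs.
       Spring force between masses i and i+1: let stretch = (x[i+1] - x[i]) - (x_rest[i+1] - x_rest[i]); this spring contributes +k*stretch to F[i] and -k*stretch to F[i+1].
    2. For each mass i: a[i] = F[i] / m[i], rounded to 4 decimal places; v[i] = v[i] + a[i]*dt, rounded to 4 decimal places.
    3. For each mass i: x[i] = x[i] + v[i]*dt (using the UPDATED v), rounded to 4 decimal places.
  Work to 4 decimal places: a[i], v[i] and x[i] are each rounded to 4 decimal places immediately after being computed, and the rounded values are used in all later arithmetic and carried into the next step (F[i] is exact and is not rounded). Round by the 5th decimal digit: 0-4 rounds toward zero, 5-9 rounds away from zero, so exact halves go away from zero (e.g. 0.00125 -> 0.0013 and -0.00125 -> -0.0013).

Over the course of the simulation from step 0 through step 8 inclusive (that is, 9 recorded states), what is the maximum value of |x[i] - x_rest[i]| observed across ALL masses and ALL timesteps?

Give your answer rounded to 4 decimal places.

Step 0: x=[2.0000 4.0000 7.0000] v=[0.0000 0.0000 0.0000]
Step 1: x=[1.7500 4.2500 7.0000] v=[-1.0000 1.0000 0.0000]
Step 2: x=[1.3750 4.5625 7.0625] v=[-1.5000 1.2500 0.2500]
Step 3: x=[1.0469 4.7031 7.2500] v=[-1.3125 0.5625 0.7500]
Step 4: x=[0.8828 4.5664 7.5508] v=[-0.6563 -0.5468 1.2031]
Step 5: x=[0.8896 4.2549 7.8555] v=[0.0273 -1.2460 1.2187]
Step 6: x=[0.9878 4.0022 8.0100] v=[0.3926 -1.0107 0.6181]
Step 7: x=[1.0896 3.9979 7.9126] v=[0.4070 -0.0173 -0.3897]
Step 8: x=[1.1684 4.2452 7.5865] v=[0.3153 0.9891 -1.3044]
Max displacement = 2.1172

Answer: 2.1172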